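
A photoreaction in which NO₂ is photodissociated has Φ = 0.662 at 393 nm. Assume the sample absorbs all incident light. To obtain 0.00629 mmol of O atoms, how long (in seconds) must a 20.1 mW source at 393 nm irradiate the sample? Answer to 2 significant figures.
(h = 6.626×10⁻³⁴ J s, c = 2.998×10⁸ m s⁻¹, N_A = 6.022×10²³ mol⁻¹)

Product: 0.00629 mmol = 6.29×10⁻⁶ mol.
Photons that must be absorbed: 6.29×10⁻⁶ / 0.662 = 9.502×10⁻⁶ mol.
Photon energy: hc/λ = 5.055×10⁻¹⁹ J; per mole, 3.044×10⁵ J mol⁻¹.
Energy required: 9.502×10⁻⁶ × 3.044×10⁵ = 2.892 J.
Time: 2.892 J / 0.0201 W = 140 s.

t ≈ 140 s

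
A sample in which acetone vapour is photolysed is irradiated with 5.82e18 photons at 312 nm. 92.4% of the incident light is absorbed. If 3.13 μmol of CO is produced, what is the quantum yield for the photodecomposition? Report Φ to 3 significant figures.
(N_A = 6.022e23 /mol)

Φ = 0.351

Product: 3.13 μmol = 3.13e-6 mol.
Moles of photons: 5.82e18 / 6.022e23 = 9.665e-6 mol.
Photons absorbed: 0.924 × 9.665e-6 = 8.930e-6 mol.
Φ = 3.13e-6 mol / 8.930e-6 mol photons = 0.351.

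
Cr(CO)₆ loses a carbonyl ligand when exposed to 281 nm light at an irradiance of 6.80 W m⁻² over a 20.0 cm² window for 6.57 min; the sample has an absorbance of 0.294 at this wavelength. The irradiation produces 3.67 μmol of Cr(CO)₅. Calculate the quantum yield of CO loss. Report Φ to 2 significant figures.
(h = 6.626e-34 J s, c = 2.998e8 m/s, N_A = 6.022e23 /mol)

Φ = 0.59

Product: 3.67 μmol = 3.67e-6 mol.
Photon energy at 281 nm: hc/λ = (6.626e-34)(2.998e8)/(281e-9) = 7.069e-19 J.
Energy delivered: (6.80 W m⁻²)(20.0e-4 m²)(394.2 s) = 5.361 J.
Photons incident: 5.361 / 7.069e-19 = 7.584e18, i.e. 7.584e18/6.022e23 = 1.259e-5 mol.
Fraction absorbed: 1 − 10^(−0.294) = 0.4918.
Photons absorbed: 0.4918 × 1.259e-5 = 6.192e-6 mol.
Φ = 3.67e-6 mol / 6.192e-6 mol photons = 0.59.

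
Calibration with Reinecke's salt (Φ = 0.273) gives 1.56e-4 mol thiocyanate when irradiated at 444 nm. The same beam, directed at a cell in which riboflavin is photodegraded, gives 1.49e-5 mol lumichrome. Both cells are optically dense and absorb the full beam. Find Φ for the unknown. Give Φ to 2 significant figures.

Photons absorbed by the actinometer: 1.56e-4 / 0.273 = 5.714e-4 mol.
Φ(unknown) = 1.49e-5 / 5.714e-4 = 0.026.

Φ = 0.026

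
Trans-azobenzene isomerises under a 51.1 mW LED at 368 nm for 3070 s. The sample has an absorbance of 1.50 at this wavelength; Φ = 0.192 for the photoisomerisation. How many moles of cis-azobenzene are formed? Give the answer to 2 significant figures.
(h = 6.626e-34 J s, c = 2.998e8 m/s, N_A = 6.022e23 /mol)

9.0e-5 mol

Photon energy at 368 nm: hc/λ = (6.626e-34)(2.998e8)/(368e-9) = 5.398e-19 J.
Energy delivered: (51.1 mW)(3070 s) = 156.9 J.
Photons incident: 156.9 / 5.398e-19 = 2.907e20, i.e. 2.907e20/6.022e23 = 4.827e-4 mol.
Fraction absorbed: 1 − 10^(−1.50) = 0.9684.
Photons absorbed: 0.9684 × 4.827e-4 = 4.674e-4 mol.
Product: Φ × n_abs = 0.192 × 4.674e-4 = 8.974e-5 mol.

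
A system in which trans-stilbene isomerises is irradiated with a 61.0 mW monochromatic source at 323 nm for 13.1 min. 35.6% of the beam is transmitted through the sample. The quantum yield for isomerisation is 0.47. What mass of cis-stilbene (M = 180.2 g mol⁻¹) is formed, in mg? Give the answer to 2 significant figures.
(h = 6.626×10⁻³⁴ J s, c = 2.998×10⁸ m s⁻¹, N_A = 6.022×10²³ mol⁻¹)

7.1 mg

Photon energy at 323 nm: hc/λ = (6.626×10⁻³⁴)(2.998×10⁸)/(323×10⁻⁹) = 6.150×10⁻¹⁹ J.
Energy delivered: (61.0 mW)(786 s) = 47.95 J.
Photons incident: 47.95 / 6.150×10⁻¹⁹ = 7.797×10¹⁹, i.e. 7.797×10¹⁹/6.022×10²³ = 1.295×10⁻⁴ mol.
Fraction absorbed: 1 − 35.6/100 = 0.6440.
Photons absorbed: 0.6440 × 1.295×10⁻⁴ = 8.340×10⁻⁵ mol.
Product: Φ × n_abs = 0.47 × 8.340×10⁻⁵ = 3.920×10⁻⁵ mol.
Mass: 3.920×10⁻⁵ × 180.2 = 0.007064 g = 7.1 mg.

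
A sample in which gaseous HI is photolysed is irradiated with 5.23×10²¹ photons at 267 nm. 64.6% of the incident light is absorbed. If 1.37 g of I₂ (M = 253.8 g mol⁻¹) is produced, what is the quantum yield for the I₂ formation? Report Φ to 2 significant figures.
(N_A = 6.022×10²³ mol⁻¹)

Φ = 0.96

Product: 1.37 g / 253.8 g mol⁻¹ = 0.005398 mol.
Moles of photons: 5.23×10²¹ / 6.022×10²³ = 0.008685 mol.
Photons absorbed: 0.646 × 0.008685 = 0.005611 mol.
Φ = 0.005398 mol / 0.005611 mol photons = 0.96.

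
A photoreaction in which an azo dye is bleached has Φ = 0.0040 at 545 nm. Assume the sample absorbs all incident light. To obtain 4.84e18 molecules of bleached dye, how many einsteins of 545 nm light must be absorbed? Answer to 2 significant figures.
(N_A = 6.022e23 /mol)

0.0020 einstein

Product: 4.84e18 / 6.022e23 = 8.037e-6 mol.
Photons that must be absorbed: 8.037e-6 / 0.0040 = 0.002009 mol.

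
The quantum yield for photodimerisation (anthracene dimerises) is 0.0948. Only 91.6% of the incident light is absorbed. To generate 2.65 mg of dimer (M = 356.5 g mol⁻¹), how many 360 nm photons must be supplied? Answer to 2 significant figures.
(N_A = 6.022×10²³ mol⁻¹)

5.2×10¹⁹ photons

Product: 2.65 mg / 356.5 g mol⁻¹ = 7.433×10⁻⁶ mol.
Photons that must be absorbed: 7.433×10⁻⁶ / 0.0948 = 7.841×10⁻⁵ mol.
Incident photons needed: 7.841×10⁻⁵ / 0.916 = 8.560×10⁻⁵ mol.
Photon count: 8.560×10⁻⁵ × 6.022×10²³ = 5.2×10¹⁹.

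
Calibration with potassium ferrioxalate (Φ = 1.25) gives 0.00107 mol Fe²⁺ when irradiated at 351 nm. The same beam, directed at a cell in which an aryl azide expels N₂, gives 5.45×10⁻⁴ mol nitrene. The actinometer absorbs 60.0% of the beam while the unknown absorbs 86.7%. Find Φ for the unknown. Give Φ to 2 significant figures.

Φ = 0.44

Photons absorbed by the actinometer: 0.00107 / 1.25 = 8.560×10⁻⁴ mol.
Incident flux: 8.560×10⁻⁴ / 0.600 = 0.001427 einstein.
Absorbed by unknown: 0.867 × 0.001427 = 0.001237 mol.
Φ(unknown) = 5.45×10⁻⁴ / 0.001237 = 0.44.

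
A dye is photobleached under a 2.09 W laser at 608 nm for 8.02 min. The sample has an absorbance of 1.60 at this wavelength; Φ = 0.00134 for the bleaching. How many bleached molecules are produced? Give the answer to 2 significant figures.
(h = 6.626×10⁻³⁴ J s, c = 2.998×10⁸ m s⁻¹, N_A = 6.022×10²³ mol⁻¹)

Photon energy at 608 nm: hc/λ = (6.626×10⁻³⁴)(2.998×10⁸)/(608×10⁻⁹) = 3.267×10⁻¹⁹ J.
Energy delivered: (2.09 W)(481.2 s) = 1006 J.
Photons incident: 1006 / 3.267×10⁻¹⁹ = 3.079×10²¹, i.e. 3.079×10²¹/6.022×10²³ = 0.005113 mol.
Fraction absorbed: 1 − 10^(−1.60) = 0.9749.
Photons absorbed: 0.9749 × 0.005113 = 0.004985 mol.
Product: Φ × n_abs = 0.00134 × 0.004985 = 6.680×10⁻⁶ mol.
As a count: 6.680×10⁻⁶ × 6.022×10²³ = 4.0×10¹⁸.

4.0×10¹⁸ bleached molecules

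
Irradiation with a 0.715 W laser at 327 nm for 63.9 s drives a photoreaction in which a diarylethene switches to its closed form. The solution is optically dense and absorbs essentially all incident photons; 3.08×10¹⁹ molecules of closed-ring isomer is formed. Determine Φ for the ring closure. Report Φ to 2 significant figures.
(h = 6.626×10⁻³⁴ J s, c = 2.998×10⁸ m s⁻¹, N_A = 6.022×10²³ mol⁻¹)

Φ = 0.41

Product: 3.08×10¹⁹ / 6.022×10²³ = 5.115×10⁻⁵ mol.
Photon energy at 327 nm: hc/λ = (6.626×10⁻³⁴)(2.998×10⁸)/(327×10⁻⁹) = 6.075×10⁻¹⁹ J.
Energy delivered: (0.715 W)(63.9 s) = 45.69 J.
Photons incident: 45.69 / 6.075×10⁻¹⁹ = 7.521×10¹⁹, i.e. 7.521×10¹⁹/6.022×10²³ = 1.249×10⁻⁴ mol.
Φ = 5.115×10⁻⁵ mol / 1.249×10⁻⁴ mol photons = 0.41.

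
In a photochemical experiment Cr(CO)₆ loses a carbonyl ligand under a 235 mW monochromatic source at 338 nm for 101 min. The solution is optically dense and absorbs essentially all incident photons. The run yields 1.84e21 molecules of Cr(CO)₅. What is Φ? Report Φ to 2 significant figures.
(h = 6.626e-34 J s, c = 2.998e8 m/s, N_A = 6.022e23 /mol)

Product: 1.84e21 / 6.022e23 = 0.003055 mol.
Photon energy at 338 nm: hc/λ = (6.626e-34)(2.998e8)/(338e-9) = 5.877e-19 J.
Energy delivered: (235 mW)(6060 s) = 1424 J.
Photons incident: 1424 / 5.877e-19 = 2.423e21, i.e. 2.423e21/6.022e23 = 0.004024 mol.
Φ = 0.003055 mol / 0.004024 mol photons = 0.76.

Φ = 0.76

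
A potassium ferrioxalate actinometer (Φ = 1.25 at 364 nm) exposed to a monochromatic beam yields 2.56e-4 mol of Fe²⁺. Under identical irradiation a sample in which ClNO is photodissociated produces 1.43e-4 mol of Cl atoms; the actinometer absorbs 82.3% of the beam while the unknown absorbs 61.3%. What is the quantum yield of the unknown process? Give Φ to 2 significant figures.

Φ = 0.94

Photons absorbed by the actinometer: 2.56e-4 / 1.25 = 2.048e-4 mol.
Incident flux: 2.048e-4 / 0.823 = 2.488e-4 einstein.
Absorbed by unknown: 0.613 × 2.488e-4 = 1.525e-4 mol.
Φ(unknown) = 1.43e-4 / 1.525e-4 = 0.94.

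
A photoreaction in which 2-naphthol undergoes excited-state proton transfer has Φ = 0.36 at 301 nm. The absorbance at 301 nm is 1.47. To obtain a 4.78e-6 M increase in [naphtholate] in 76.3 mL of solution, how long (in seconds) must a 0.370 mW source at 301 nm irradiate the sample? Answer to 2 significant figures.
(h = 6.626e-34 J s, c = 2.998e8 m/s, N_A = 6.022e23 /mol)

t ≈ 1100 s

Product: (4.78e-6 M)(0.0763 L) = 3.647e-7 mol.
Photons that must be absorbed: 3.647e-7 / 0.36 = 1.013e-6 mol.
Fraction absorbed: 1 − 10^(−1.47) = 0.9661.
Incident photons needed: 1.013e-6 / 0.9661 = 1.049e-6 mol.
Photon energy: hc/λ = 6.600e-19 J; per mole, 3.975e5 J mol⁻¹.
Energy required: 1.049e-6 × 3.975e5 = 0.4170 J.
Time: 0.4170 J / 0.00037 W = 1100 s.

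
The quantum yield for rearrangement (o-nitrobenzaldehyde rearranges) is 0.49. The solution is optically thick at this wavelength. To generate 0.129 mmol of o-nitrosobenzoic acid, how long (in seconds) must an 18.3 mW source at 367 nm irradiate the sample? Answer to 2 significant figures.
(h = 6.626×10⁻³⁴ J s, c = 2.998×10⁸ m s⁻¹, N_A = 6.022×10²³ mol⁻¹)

Product: 0.129 mmol = 1.29×10⁻⁴ mol.
Photons that must be absorbed: 1.29×10⁻⁴ / 0.49 = 2.633×10⁻⁴ mol.
Photon energy: hc/λ = 5.413×10⁻¹⁹ J; per mole, 3.260×10⁵ J mol⁻¹.
Energy required: 2.633×10⁻⁴ × 3.260×10⁵ = 85.84 J.
Time: 85.84 J / 0.0183 W = 4700 s.

t ≈ 4700 s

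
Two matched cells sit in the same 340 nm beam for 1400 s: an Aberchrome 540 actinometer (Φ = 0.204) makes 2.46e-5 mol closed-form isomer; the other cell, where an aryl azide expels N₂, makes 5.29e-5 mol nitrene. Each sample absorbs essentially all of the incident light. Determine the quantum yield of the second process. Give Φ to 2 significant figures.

Φ = 0.44

Photons absorbed by the actinometer: 2.46e-5 / 0.204 = 1.206e-4 mol.
Φ(unknown) = 5.29e-5 / 1.206e-4 = 0.44.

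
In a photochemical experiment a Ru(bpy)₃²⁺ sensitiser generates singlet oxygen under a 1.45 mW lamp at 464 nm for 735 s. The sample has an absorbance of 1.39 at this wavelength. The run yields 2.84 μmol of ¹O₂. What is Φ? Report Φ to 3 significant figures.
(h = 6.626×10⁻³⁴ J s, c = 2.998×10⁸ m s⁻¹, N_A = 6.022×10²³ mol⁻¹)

Φ = 0.716

Product: 2.84 μmol = 2.84×10⁻⁶ mol.
Photon energy at 464 nm: hc/λ = (6.626×10⁻³⁴)(2.998×10⁸)/(464×10⁻⁹) = 4.281×10⁻¹⁹ J.
Energy delivered: (1.45 mW)(735 s) = 1.066 J.
Photons incident: 1.066 / 4.281×10⁻¹⁹ = 2.490×10¹⁸, i.e. 2.490×10¹⁸/6.022×10²³ = 4.135×10⁻⁶ mol.
Fraction absorbed: 1 − 10^(−1.39) = 0.9593.
Photons absorbed: 0.9593 × 4.135×10⁻⁶ = 3.967×10⁻⁶ mol.
Φ = 2.84×10⁻⁶ mol / 3.967×10⁻⁶ mol photons = 0.716.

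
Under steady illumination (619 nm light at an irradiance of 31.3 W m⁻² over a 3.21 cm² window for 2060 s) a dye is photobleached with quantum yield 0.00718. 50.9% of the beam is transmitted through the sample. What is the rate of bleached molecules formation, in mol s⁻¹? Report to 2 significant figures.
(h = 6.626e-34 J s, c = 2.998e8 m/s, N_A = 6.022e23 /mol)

1.8e-10 mol s⁻¹

Photon energy at 619 nm: hc/λ = (6.626e-34)(2.998e8)/(619e-9) = 3.209e-19 J.
Energy delivered: (31.3 W m⁻²)(3.21e-4 m²)(2060 s) = 20.70 J.
Photons incident: 20.70 / 3.209e-19 = 6.451e19, i.e. 6.451e19/6.022e23 = 1.071e-4 mol.
Fraction absorbed: 1 − 50.9/100 = 0.4910.
Photons absorbed: 0.4910 × 1.071e-4 = 5.259e-5 mol.
Product formed: 0.00718 × 5.259e-5 = 3.776e-7 mol.
Rate: 3.776e-7 / 2060 s = 1.8e-10 mol s⁻¹.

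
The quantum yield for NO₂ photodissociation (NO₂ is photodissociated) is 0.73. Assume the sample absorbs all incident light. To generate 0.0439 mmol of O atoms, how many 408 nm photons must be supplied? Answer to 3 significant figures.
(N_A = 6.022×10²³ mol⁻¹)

Product: 0.0439 mmol = 4.39×10⁻⁵ mol.
Photons that must be absorbed: 4.39×10⁻⁵ / 0.73 = 6.014×10⁻⁵ mol.
Photon count: 6.014×10⁻⁵ × 6.022×10²³ = 3.62×10¹⁹.

3.62×10¹⁹ photons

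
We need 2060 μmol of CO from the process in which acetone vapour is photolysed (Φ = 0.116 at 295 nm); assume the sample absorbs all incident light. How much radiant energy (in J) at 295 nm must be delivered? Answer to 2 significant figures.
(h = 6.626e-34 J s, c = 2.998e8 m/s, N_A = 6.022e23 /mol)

7200 J

Product: 2060 μmol = 0.00206 mol.
Photons that must be absorbed: 0.00206 / 0.116 = 0.01776 mol.
Photon energy: hc/λ = 6.734e-19 J; per mole, 4.055e5 J mol⁻¹.
Energy required: 0.01776 × 4.055e5 = 7200 J.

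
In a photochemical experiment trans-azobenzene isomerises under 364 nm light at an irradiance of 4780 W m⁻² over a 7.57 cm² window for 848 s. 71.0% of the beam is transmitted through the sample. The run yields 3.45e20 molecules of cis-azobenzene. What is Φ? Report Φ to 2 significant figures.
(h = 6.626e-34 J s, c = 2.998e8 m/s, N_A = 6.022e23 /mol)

Φ = 0.21

Product: 3.45e20 / 6.022e23 = 5.729e-4 mol.
Photon energy at 364 nm: hc/λ = (6.626e-34)(2.998e8)/(364e-9) = 5.457e-19 J.
Energy delivered: (4780 W m⁻²)(7.57e-4 m²)(848 s) = 3068 J.
Photons incident: 3068 / 5.457e-19 = 5.622e21, i.e. 5.622e21/6.022e23 = 0.009336 mol.
Fraction absorbed: 1 − 71.0/100 = 0.2900.
Photons absorbed: 0.2900 × 0.009336 = 0.002707 mol.
Φ = 5.729e-4 mol / 0.002707 mol photons = 0.21.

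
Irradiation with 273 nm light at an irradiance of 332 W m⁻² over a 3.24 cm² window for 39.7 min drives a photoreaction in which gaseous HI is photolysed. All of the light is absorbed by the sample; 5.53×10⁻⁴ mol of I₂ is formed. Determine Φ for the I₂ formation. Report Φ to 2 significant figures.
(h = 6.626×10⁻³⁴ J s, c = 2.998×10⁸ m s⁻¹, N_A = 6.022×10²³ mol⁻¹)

Φ = 0.95

Photon energy at 273 nm: hc/λ = (6.626×10⁻³⁴)(2.998×10⁸)/(273×10⁻⁹) = 7.276×10⁻¹⁹ J.
Energy delivered: (332 W m⁻²)(3.24×10⁻⁴ m²)(2382 s) = 256.2 J.
Photons incident: 256.2 / 7.276×10⁻¹⁹ = 3.521×10²⁰, i.e. 3.521×10²⁰/6.022×10²³ = 5.847×10⁻⁴ mol.
Φ = 5.53×10⁻⁴ mol / 5.847×10⁻⁴ mol photons = 0.95.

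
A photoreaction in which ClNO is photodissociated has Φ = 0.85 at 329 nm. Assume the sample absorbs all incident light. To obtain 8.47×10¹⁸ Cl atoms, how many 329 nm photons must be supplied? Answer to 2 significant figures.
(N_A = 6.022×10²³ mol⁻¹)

Product: 8.47×10¹⁸ / 6.022×10²³ = 1.407×10⁻⁵ mol.
Photons that must be absorbed: 1.407×10⁻⁵ / 0.85 = 1.655×10⁻⁵ mol.
Photon count: 1.655×10⁻⁵ × 6.022×10²³ = 1.0×10¹⁹.

1.0×10¹⁹ photons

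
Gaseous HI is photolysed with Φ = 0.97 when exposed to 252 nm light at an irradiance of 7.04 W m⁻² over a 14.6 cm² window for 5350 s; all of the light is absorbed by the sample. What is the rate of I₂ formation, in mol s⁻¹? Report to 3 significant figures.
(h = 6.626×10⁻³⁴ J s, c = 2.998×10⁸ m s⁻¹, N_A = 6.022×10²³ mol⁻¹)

2.10×10⁻⁸ mol s⁻¹

Photon energy at 252 nm: hc/λ = (6.626×10⁻³⁴)(2.998×10⁸)/(252×10⁻⁹) = 7.883×10⁻¹⁹ J.
Energy delivered: (7.04 W m⁻²)(14.6×10⁻⁴ m²)(5350 s) = 54.99 J.
Photons incident: 54.99 / 7.883×10⁻¹⁹ = 6.976×10¹⁹, i.e. 6.976×10¹⁹/6.022×10²³ = 1.158×10⁻⁴ mol.
Product formed: 0.97 × 1.158×10⁻⁴ = 1.123×10⁻⁴ mol.
Rate: 1.123×10⁻⁴ / 5350 s = 2.10×10⁻⁸ mol s⁻¹.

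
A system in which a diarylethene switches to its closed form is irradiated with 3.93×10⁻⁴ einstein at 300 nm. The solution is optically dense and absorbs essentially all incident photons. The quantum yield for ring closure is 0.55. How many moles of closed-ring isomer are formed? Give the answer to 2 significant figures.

Product: Φ × n_abs = 0.55 × 3.93×10⁻⁴ = 2.162×10⁻⁴ mol.

2.2×10⁻⁴ mol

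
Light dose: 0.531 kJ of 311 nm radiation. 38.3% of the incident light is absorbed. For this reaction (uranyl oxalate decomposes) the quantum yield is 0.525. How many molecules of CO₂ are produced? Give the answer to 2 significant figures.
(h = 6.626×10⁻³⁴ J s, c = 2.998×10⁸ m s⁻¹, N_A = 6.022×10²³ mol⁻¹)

Photon energy at 311 nm: hc/λ = (6.626×10⁻³⁴)(2.998×10⁸)/(311×10⁻⁹) = 6.387×10⁻¹⁹ J.
Incident energy: 0.531 kJ = 531 J.
Photons incident: 531 / 6.387×10⁻¹⁹ = 8.314×10²⁰, i.e. 8.314×10²⁰/6.022×10²³ = 0.001381 mol.
Photons absorbed: 0.383 × 0.001381 = 5.289×10⁻⁴ mol.
Product: Φ × n_abs = 0.525 × 5.289×10⁻⁴ = 2.777×10⁻⁴ mol.
As a count: 2.777×10⁻⁴ × 6.022×10²³ = 1.7×10²⁰.

1.7×10²⁰ molecules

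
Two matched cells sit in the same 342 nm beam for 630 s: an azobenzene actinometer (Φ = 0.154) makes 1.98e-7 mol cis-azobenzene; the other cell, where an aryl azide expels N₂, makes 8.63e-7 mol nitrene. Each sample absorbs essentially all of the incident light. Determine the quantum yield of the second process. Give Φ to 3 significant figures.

Φ = 0.671

Photons absorbed by the actinometer: 1.98e-7 / 0.154 = 1.286e-6 mol.
Φ(unknown) = 8.63e-7 / 1.286e-6 = 0.671.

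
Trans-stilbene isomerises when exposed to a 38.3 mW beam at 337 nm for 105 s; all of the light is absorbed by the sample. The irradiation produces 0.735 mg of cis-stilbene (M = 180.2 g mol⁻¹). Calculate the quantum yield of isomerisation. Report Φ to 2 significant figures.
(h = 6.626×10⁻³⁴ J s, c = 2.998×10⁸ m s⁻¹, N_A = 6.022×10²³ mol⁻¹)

Φ = 0.36

Product: 0.735 mg / 180.2 g mol⁻¹ = 4.079×10⁻⁶ mol.
Photon energy at 337 nm: hc/λ = (6.626×10⁻³⁴)(2.998×10⁸)/(337×10⁻⁹) = 5.895×10⁻¹⁹ J.
Energy delivered: (38.3 mW)(105 s) = 4.022 J.
Photons incident: 4.022 / 5.895×10⁻¹⁹ = 6.823×10¹⁸, i.e. 6.823×10¹⁸/6.022×10²³ = 1.133×10⁻⁵ mol.
Φ = 4.079×10⁻⁶ mol / 1.133×10⁻⁵ mol photons = 0.36.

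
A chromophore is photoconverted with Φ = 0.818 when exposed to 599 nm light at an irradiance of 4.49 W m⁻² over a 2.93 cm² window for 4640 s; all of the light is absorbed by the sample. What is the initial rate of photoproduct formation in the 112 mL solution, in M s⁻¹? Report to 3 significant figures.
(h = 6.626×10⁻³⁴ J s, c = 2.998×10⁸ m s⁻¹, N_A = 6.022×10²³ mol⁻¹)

Photon energy at 599 nm: hc/λ = (6.626×10⁻³⁴)(2.998×10⁸)/(599×10⁻⁹) = 3.316×10⁻¹⁹ J.
Energy delivered: (4.49 W m⁻²)(2.93×10⁻⁴ m²)(4640 s) = 6.104 J.
Photons incident: 6.104 / 3.316×10⁻¹⁹ = 1.841×10¹⁹, i.e. 1.841×10¹⁹/6.022×10²³ = 3.057×10⁻⁵ mol.
Product formed: 0.818 × 3.057×10⁻⁵ = 2.501×10⁻⁵ mol.
Rate: 2.501×10⁻⁵ mol / (4640 s × 0.112 L) = 4.81×10⁻⁸ M s⁻¹.

4.81×10⁻⁸ M s⁻¹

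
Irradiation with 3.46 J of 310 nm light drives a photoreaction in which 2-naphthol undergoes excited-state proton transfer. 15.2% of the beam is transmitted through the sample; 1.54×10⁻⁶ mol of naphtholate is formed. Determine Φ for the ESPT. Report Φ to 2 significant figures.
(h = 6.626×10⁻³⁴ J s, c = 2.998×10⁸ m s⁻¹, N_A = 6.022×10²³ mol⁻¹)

Photon energy at 310 nm: hc/λ = (6.626×10⁻³⁴)(2.998×10⁸)/(310×10⁻⁹) = 6.408×10⁻¹⁹ J.
Photons incident: 3.46 / 6.408×10⁻¹⁹ = 5.400×10¹⁸, i.e. 5.400×10¹⁸/6.022×10²³ = 8.967×10⁻⁶ mol.
Fraction absorbed: 1 − 15.2/100 = 0.8480.
Photons absorbed: 0.8480 × 8.967×10⁻⁶ = 7.604×10⁻⁶ mol.
Φ = 1.54×10⁻⁶ mol / 7.604×10⁻⁶ mol photons = 0.20.

Φ = 0.20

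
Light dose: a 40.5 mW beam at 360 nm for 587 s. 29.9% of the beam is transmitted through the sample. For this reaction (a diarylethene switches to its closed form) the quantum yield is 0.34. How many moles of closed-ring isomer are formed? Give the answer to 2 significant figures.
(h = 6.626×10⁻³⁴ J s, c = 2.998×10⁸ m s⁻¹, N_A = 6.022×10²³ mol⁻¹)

Photon energy at 360 nm: hc/λ = (6.626×10⁻³⁴)(2.998×10⁸)/(360×10⁻⁹) = 5.518×10⁻¹⁹ J.
Energy delivered: (40.5 mW)(587 s) = 23.77 J.
Photons incident: 23.77 / 5.518×10⁻¹⁹ = 4.308×10¹⁹, i.e. 4.308×10¹⁹/6.022×10²³ = 7.154×10⁻⁵ mol.
Fraction absorbed: 1 − 29.9/100 = 0.7010.
Photons absorbed: 0.7010 × 7.154×10⁻⁵ = 5.015×10⁻⁵ mol.
Product: Φ × n_abs = 0.34 × 5.015×10⁻⁵ = 1.705×10⁻⁵ mol.

1.7×10⁻⁵ mol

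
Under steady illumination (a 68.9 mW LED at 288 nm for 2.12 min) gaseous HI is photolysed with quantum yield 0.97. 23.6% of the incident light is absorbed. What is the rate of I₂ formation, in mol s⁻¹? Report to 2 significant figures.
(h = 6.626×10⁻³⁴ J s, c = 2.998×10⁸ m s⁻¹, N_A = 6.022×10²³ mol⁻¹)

Photon energy at 288 nm: hc/λ = (6.626×10⁻³⁴)(2.998×10⁸)/(288×10⁻⁹) = 6.897×10⁻¹⁹ J.
Energy delivered: (68.9 mW)(127.2 s) = 8.764 J.
Photons incident: 8.764 / 6.897×10⁻¹⁹ = 1.271×10¹⁹, i.e. 1.271×10¹⁹/6.022×10²³ = 2.111×10⁻⁵ mol.
Photons absorbed: 0.236 × 2.111×10⁻⁵ = 4.982×10⁻⁶ mol.
Product formed: 0.97 × 4.982×10⁻⁶ = 4.833×10⁻⁶ mol.
Rate: 4.833×10⁻⁶ / 127.2 s = 3.8×10⁻⁸ mol s⁻¹.

3.8×10⁻⁸ mol s⁻¹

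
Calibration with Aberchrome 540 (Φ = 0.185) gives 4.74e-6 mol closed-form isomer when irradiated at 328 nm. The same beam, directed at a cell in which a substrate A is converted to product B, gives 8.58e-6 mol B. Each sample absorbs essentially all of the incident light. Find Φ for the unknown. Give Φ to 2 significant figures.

Photons absorbed by the actinometer: 4.74e-6 / 0.185 = 2.562e-5 mol.
Φ(unknown) = 8.58e-6 / 2.562e-5 = 0.33.

Φ = 0.33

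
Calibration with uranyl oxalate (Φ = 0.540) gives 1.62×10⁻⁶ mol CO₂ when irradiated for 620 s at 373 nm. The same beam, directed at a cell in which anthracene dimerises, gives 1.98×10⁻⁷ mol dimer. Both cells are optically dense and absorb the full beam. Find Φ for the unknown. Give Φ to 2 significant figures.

Φ = 0.066

Photons absorbed by the actinometer: 1.62×10⁻⁶ / 0.540 = 3.000×10⁻⁶ mol.
Φ(unknown) = 1.98×10⁻⁷ / 3.000×10⁻⁶ = 0.066.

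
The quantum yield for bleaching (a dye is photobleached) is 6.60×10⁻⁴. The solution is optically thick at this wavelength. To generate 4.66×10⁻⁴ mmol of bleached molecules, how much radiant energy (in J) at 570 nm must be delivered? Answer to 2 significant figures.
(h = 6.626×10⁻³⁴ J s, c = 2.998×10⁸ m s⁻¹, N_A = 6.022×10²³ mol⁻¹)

150 J

Product: 4.66×10⁻⁴ mmol = 4.66×10⁻⁷ mol.
Photons that must be absorbed: 4.66×10⁻⁷ / 6.60×10⁻⁴ = 7.061×10⁻⁴ mol.
Photon energy: hc/λ = 3.485×10⁻¹⁹ J; per mole, 2.099×10⁵ J mol⁻¹.
Energy required: 7.061×10⁻⁴ × 2.099×10⁵ = 150 J.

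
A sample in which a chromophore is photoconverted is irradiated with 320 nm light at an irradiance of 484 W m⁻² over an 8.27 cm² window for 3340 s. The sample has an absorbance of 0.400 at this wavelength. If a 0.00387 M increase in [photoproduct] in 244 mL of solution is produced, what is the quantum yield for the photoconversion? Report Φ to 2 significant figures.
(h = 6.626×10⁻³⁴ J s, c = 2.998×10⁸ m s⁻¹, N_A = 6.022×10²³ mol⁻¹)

Product: (0.00387 M)(0.244 L) = 9.443×10⁻⁴ mol.
Photon energy at 320 nm: hc/λ = (6.626×10⁻³⁴)(2.998×10⁸)/(320×10⁻⁹) = 6.208×10⁻¹⁹ J.
Energy delivered: (484 W m⁻²)(8.27×10⁻⁴ m²)(3340 s) = 1337 J.
Photons incident: 1337 / 6.208×10⁻¹⁹ = 2.154×10²¹, i.e. 2.154×10²¹/6.022×10²³ = 0.003577 mol.
Fraction absorbed: 1 − 10^(−0.400) = 0.6019.
Photons absorbed: 0.6019 × 0.003577 = 0.002153 mol.
Φ = 9.443×10⁻⁴ mol / 0.002153 mol photons = 0.44.

Φ = 0.44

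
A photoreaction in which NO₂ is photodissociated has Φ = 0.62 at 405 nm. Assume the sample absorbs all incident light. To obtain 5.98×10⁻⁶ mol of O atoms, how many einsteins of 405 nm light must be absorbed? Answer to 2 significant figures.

9.6×10⁻⁶ einstein

Photons that must be absorbed: 5.98×10⁻⁶ / 0.62 = 9.645×10⁻⁶ mol.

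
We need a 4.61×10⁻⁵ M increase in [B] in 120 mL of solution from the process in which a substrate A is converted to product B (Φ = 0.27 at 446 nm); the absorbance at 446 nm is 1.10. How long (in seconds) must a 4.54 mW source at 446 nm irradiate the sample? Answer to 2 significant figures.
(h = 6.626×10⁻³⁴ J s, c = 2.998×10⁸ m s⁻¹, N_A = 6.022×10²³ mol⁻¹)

t ≈ 1300 s

Product: (4.61×10⁻⁵ M)(0.12 L) = 5.532×10⁻⁶ mol.
Photons that must be absorbed: 5.532×10⁻⁶ / 0.27 = 2.049×10⁻⁵ mol.
Fraction absorbed: 1 − 10^(−1.10) = 0.9206.
Incident photons needed: 2.049×10⁻⁵ / 0.9206 = 2.226×10⁻⁵ mol.
Photon energy: hc/λ = 4.454×10⁻¹⁹ J; per mole, 2.682×10⁵ J mol⁻¹.
Energy required: 2.226×10⁻⁵ × 2.682×10⁵ = 5.970 J.
Time: 5.970 J / 0.00454 W = 1300 s.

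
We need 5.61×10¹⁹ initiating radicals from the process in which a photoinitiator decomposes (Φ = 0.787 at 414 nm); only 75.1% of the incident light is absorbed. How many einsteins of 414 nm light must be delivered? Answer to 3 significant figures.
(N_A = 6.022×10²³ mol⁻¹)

1.58×10⁻⁴ einstein

Product: 5.61×10¹⁹ / 6.022×10²³ = 9.316×10⁻⁵ mol.
Photons that must be absorbed: 9.316×10⁻⁵ / 0.787 = 1.184×10⁻⁴ mol.
Incident photons needed: 1.184×10⁻⁴ / 0.751 = 1.577×10⁻⁴ mol.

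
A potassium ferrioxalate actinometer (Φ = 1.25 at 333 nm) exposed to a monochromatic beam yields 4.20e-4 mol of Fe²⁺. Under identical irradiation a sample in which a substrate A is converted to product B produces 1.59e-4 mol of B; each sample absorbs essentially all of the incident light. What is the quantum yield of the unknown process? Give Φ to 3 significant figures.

Photons absorbed by the actinometer: 4.20e-4 / 1.25 = 3.360e-4 mol.
Φ(unknown) = 1.59e-4 / 3.360e-4 = 0.473.

Φ = 0.473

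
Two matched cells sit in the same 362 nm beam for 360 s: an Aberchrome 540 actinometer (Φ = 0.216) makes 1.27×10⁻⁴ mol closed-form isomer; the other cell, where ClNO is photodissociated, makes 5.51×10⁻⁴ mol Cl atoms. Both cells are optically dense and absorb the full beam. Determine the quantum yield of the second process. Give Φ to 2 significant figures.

Photons absorbed by the actinometer: 1.27×10⁻⁴ / 0.216 = 5.880×10⁻⁴ mol.
Φ(unknown) = 5.51×10⁻⁴ / 5.880×10⁻⁴ = 0.94.

Φ = 0.94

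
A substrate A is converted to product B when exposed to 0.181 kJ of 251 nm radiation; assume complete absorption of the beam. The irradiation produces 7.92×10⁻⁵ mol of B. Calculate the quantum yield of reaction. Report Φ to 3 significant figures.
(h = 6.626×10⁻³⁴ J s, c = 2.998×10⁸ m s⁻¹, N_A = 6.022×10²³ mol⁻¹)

Photon energy at 251 nm: hc/λ = (6.626×10⁻³⁴)(2.998×10⁸)/(251×10⁻⁹) = 7.914×10⁻¹⁹ J.
Incident energy: 0.181 kJ = 181 J.
Photons incident: 181 / 7.914×10⁻¹⁹ = 2.287×10²⁰, i.e. 2.287×10²⁰/6.022×10²³ = 3.798×10⁻⁴ mol.
Φ = 7.92×10⁻⁵ mol / 3.798×10⁻⁴ mol photons = 0.209.

Φ = 0.209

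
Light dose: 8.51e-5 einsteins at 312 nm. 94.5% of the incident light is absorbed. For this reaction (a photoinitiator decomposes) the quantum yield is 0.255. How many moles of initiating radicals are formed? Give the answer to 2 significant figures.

2.1e-5 mol

Photons absorbed: 0.945 × 8.51e-5 = 8.042e-5 mol.
Product: Φ × n_abs = 0.255 × 8.042e-5 = 2.051e-5 mol.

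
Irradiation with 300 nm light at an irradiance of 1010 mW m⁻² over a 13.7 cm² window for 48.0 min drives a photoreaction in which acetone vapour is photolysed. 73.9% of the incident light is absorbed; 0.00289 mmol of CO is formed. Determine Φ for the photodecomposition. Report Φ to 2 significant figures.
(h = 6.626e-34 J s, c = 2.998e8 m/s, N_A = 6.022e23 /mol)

Φ = 0.39

Product: 0.00289 mmol = 2.89e-6 mol.
Photon energy at 300 nm: hc/λ = (6.626e-34)(2.998e8)/(300e-9) = 6.622e-19 J.
Energy delivered: (1010 mW m⁻²)(13.7e-4 m²)(2880 s) = 3.985 J.
Photons incident: 3.985 / 6.622e-19 = 6.018e18, i.e. 6.018e18/6.022e23 = 9.993e-6 mol.
Photons absorbed: 0.739 × 9.993e-6 = 7.385e-6 mol.
Φ = 2.89e-6 mol / 7.385e-6 mol photons = 0.39.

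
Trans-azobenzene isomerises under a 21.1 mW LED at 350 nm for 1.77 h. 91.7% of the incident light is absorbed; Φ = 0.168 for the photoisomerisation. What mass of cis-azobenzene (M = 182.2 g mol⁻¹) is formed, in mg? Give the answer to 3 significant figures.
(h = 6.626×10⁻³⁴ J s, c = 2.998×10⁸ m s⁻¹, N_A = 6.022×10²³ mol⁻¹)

Photon energy at 350 nm: hc/λ = (6.626×10⁻³⁴)(2.998×10⁸)/(350×10⁻⁹) = 5.676×10⁻¹⁹ J.
Energy delivered: (21.1 mW)(6372 s) = 134.4 J.
Photons incident: 134.4 / 5.676×10⁻¹⁹ = 2.368×10²⁰, i.e. 2.368×10²⁰/6.022×10²³ = 3.932×10⁻⁴ mol.
Photons absorbed: 0.917 × 3.932×10⁻⁴ = 3.606×10⁻⁴ mol.
Product: Φ × n_abs = 0.168 × 3.606×10⁻⁴ = 6.058×10⁻⁵ mol.
Mass: 6.058×10⁻⁵ × 182.2 = 0.01104 g = 11.0 mg.

11.0 mg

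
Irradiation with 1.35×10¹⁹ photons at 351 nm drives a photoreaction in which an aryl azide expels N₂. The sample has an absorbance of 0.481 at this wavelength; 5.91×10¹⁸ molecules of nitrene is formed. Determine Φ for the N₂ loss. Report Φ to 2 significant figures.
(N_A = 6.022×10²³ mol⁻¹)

Φ = 0.65

Product: 5.91×10¹⁸ / 6.022×10²³ = 9.814×10⁻⁶ mol.
Moles of photons: 1.35×10¹⁹ / 6.022×10²³ = 2.242×10⁻⁵ mol.
Fraction absorbed: 1 − 10^(−0.481) = 0.6696.
Photons absorbed: 0.6696 × 2.242×10⁻⁵ = 1.501×10⁻⁵ mol.
Φ = 9.814×10⁻⁶ mol / 1.501×10⁻⁵ mol photons = 0.65.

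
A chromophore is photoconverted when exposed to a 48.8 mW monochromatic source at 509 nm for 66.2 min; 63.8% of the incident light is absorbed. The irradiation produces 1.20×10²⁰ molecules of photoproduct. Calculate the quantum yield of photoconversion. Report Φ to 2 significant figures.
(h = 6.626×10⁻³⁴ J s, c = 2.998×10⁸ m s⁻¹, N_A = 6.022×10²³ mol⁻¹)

Product: 1.20×10²⁰ / 6.022×10²³ = 1.993×10⁻⁴ mol.
Photon energy at 509 nm: hc/λ = (6.626×10⁻³⁴)(2.998×10⁸)/(509×10⁻⁹) = 3.903×10⁻¹⁹ J.
Energy delivered: (48.8 mW)(3972 s) = 193.8 J.
Photons incident: 193.8 / 3.903×10⁻¹⁹ = 4.965×10²⁰, i.e. 4.965×10²⁰/6.022×10²³ = 8.245×10⁻⁴ mol.
Photons absorbed: 0.638 × 8.245×10⁻⁴ = 5.260×10⁻⁴ mol.
Φ = 1.993×10⁻⁴ mol / 5.260×10⁻⁴ mol photons = 0.38.

Φ = 0.38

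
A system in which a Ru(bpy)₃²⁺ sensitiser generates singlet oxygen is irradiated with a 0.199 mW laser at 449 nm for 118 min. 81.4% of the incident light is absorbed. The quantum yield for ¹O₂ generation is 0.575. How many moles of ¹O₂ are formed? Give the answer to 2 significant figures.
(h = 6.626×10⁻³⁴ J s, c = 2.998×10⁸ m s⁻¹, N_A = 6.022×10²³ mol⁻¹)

Photon energy at 449 nm: hc/λ = (6.626×10⁻³⁴)(2.998×10⁸)/(449×10⁻⁹) = 4.424×10⁻¹⁹ J.
Energy delivered: (0.199 mW)(7080 s) = 1.409 J.
Photons incident: 1.409 / 4.424×10⁻¹⁹ = 3.185×10¹⁸, i.e. 3.185×10¹⁸/6.022×10²³ = 5.289×10⁻⁶ mol.
Photons absorbed: 0.814 × 5.289×10⁻⁶ = 4.305×10⁻⁶ mol.
Product: Φ × n_abs = 0.575 × 4.305×10⁻⁶ = 2.475×10⁻⁶ mol.

2.5×10⁻⁶ mol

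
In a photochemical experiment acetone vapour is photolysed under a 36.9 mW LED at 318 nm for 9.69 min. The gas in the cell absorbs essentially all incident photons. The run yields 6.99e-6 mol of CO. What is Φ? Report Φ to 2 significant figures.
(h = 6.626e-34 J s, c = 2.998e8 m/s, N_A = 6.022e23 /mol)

Photon energy at 318 nm: hc/λ = (6.626e-34)(2.998e8)/(318e-9) = 6.247e-19 J.
Energy delivered: (36.9 mW)(581.4 s) = 21.45 J.
Photons incident: 21.45 / 6.247e-19 = 3.434e19, i.e. 3.434e19/6.022e23 = 5.702e-5 mol.
Φ = 6.99e-6 mol / 5.702e-5 mol photons = 0.12.

Φ = 0.12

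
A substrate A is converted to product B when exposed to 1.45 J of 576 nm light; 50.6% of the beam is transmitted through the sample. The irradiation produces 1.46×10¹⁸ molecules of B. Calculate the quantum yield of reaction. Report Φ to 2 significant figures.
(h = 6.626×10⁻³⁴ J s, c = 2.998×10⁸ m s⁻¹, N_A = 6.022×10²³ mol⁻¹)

Φ = 0.70

Product: 1.46×10¹⁸ / 6.022×10²³ = 2.424×10⁻⁶ mol.
Photon energy at 576 nm: hc/λ = (6.626×10⁻³⁴)(2.998×10⁸)/(576×10⁻⁹) = 3.449×10⁻¹⁹ J.
Photons incident: 1.45 / 3.449×10⁻¹⁹ = 4.204×10¹⁸, i.e. 4.204×10¹⁸/6.022×10²³ = 6.981×10⁻⁶ mol.
Fraction absorbed: 1 − 50.6/100 = 0.4940.
Photons absorbed: 0.4940 × 6.981×10⁻⁶ = 3.449×10⁻⁶ mol.
Φ = 2.424×10⁻⁶ mol / 3.449×10⁻⁶ mol photons = 0.70.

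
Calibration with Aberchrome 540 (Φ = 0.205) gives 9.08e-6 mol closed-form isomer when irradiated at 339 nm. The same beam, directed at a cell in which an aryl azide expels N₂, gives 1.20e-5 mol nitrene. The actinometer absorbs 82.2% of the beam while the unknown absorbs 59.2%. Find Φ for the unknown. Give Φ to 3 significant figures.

Photons absorbed by the actinometer: 9.08e-6 / 0.205 = 4.429e-5 mol.
Incident flux: 4.429e-5 / 0.822 = 5.388e-5 einstein.
Absorbed by unknown: 0.592 × 5.388e-5 = 3.190e-5 mol.
Φ(unknown) = 1.20e-5 / 3.190e-5 = 0.376.

Φ = 0.376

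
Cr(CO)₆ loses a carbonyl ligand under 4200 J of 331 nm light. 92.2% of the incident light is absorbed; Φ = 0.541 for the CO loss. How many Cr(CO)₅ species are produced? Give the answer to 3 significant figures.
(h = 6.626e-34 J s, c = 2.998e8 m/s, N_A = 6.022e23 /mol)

3.49e21 species

Photon energy at 331 nm: hc/λ = (6.626e-34)(2.998e8)/(331e-9) = 6.001e-19 J.
Photons incident: 4200 / 6.001e-19 = 6.999e21, i.e. 6.999e21/6.022e23 = 0.01162 mol.
Photons absorbed: 0.922 × 0.01162 = 0.01071 mol.
Product: Φ × n_abs = 0.541 × 0.01071 = 0.005794 mol.
As a count: 0.005794 × 6.022e23 = 3.49e21.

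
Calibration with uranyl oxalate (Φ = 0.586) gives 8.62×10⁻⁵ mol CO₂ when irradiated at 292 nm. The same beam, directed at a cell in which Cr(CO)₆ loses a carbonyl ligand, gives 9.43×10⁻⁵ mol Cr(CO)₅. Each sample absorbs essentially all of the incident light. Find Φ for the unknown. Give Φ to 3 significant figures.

Photons absorbed by the actinometer: 8.62×10⁻⁵ / 0.586 = 1.471×10⁻⁴ mol.
Φ(unknown) = 9.43×10⁻⁵ / 1.471×10⁻⁴ = 0.641.

Φ = 0.641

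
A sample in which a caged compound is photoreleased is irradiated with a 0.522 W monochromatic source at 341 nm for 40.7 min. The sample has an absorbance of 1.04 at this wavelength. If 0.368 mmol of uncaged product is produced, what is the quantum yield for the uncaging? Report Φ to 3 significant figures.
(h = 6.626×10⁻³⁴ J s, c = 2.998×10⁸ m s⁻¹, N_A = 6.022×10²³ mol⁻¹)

Φ = 0.111

Product: 0.368 mmol = 3.68×10⁻⁴ mol.
Photon energy at 341 nm: hc/λ = (6.626×10⁻³⁴)(2.998×10⁸)/(341×10⁻⁹) = 5.825×10⁻¹⁹ J.
Energy delivered: (0.522 W)(2442 s) = 1275 J.
Photons incident: 1275 / 5.825×10⁻¹⁹ = 2.189×10²¹, i.e. 2.189×10²¹/6.022×10²³ = 0.003635 mol.
Fraction absorbed: 1 − 10^(−1.04) = 0.9088.
Photons absorbed: 0.9088 × 0.003635 = 0.003303 mol.
Φ = 3.68×10⁻⁴ mol / 0.003303 mol photons = 0.111.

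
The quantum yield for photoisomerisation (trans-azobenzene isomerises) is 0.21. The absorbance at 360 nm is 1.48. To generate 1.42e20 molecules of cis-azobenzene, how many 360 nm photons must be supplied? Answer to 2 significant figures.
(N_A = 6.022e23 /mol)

Product: 1.42e20 / 6.022e23 = 2.358e-4 mol.
Photons that must be absorbed: 2.358e-4 / 0.21 = 0.001123 mol.
Fraction absorbed: 1 − 10^(−1.48) = 0.9669.
Incident photons needed: 0.001123 / 0.9669 = 0.001161 mol.
Photon count: 0.001161 × 6.022e23 = 7.0e20.

7.0e20 photons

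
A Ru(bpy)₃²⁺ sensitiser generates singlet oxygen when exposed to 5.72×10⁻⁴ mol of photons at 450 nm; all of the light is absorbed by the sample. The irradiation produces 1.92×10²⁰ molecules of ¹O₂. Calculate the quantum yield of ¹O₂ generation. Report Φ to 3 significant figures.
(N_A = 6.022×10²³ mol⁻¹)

Product: 1.92×10²⁰ / 6.022×10²³ = 3.188×10⁻⁴ mol.
Φ = 3.188×10⁻⁴ mol / 5.72×10⁻⁴ mol photons = 0.557.

Φ = 0.557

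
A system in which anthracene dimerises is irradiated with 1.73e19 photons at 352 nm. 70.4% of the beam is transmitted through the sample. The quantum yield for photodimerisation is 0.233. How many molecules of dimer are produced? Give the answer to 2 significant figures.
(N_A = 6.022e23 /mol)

Moles of photons: 1.73e19 / 6.022e23 = 2.873e-5 mol.
Fraction absorbed: 1 − 70.4/100 = 0.2960.
Photons absorbed: 0.2960 × 2.873e-5 = 8.504e-6 mol.
Product: Φ × n_abs = 0.233 × 8.504e-6 = 1.981e-6 mol.
As a count: 1.981e-6 × 6.022e23 = 1.2e18.

1.2e18 molecules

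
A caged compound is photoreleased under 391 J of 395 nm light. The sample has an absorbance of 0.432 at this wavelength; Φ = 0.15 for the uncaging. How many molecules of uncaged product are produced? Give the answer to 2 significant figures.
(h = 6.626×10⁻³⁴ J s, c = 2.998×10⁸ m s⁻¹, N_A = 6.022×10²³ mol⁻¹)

Photon energy at 395 nm: hc/λ = (6.626×10⁻³⁴)(2.998×10⁸)/(395×10⁻⁹) = 5.029×10⁻¹⁹ J.
Photons incident: 391 / 5.029×10⁻¹⁹ = 7.775×10²⁰, i.e. 7.775×10²⁰/6.022×10²³ = 0.001291 mol.
Fraction absorbed: 1 − 10^(−0.432) = 0.6302.
Photons absorbed: 0.6302 × 0.001291 = 8.136×10⁻⁴ mol.
Product: Φ × n_abs = 0.15 × 8.136×10⁻⁴ = 1.220×10⁻⁴ mol.
As a count: 1.220×10⁻⁴ × 6.022×10²³ = 7.3×10¹⁹.

7.3×10¹⁹ molecules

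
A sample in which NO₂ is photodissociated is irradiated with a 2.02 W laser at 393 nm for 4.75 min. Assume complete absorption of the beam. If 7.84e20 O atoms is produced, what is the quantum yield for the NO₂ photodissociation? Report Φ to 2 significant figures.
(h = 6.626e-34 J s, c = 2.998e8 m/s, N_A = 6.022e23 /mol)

Product: 7.84e20 / 6.022e23 = 0.001302 mol.
Photon energy at 393 nm: hc/λ = (6.626e-34)(2.998e8)/(393e-9) = 5.055e-19 J.
Energy delivered: (2.02 W)(285 s) = 575.7 J.
Photons incident: 575.7 / 5.055e-19 = 1.139e21, i.e. 1.139e21/6.022e23 = 0.001891 mol.
Φ = 0.001302 mol / 0.001891 mol photons = 0.69.

Φ = 0.69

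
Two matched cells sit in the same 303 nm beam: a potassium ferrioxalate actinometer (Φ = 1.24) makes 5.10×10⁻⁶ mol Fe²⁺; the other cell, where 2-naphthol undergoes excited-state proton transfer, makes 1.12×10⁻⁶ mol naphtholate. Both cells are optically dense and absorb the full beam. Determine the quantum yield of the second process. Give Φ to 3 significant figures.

Φ = 0.272

Photons absorbed by the actinometer: 5.10×10⁻⁶ / 1.24 = 4.113×10⁻⁶ mol.
Φ(unknown) = 1.12×10⁻⁶ / 4.113×10⁻⁶ = 0.272.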